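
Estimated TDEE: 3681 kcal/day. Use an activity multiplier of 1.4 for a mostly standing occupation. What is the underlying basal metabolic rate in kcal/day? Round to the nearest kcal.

BMR = TEE ÷ activity factor = 3681 ÷ 1.4 = 2629.2857 kcal/day.

2629 kcal/day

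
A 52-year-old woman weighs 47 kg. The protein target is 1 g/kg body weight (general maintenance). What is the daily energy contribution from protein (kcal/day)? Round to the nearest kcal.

188 kcal/day

Protein = 1 g/kg × 47 kg = 47 g/day.
Protein energy = 47 g × 4 kcal/g = 188 kcal/day.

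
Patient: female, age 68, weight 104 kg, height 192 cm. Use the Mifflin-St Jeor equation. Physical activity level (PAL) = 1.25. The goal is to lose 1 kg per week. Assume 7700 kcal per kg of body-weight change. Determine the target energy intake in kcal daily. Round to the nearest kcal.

1074 kcal daily

Mifflin-St Jeor (female): BMR = 10(104) + 6.25(192) − 5(68) − 161 = 1040 + 1200 − 340 − 161 = 1739 kcal/day.
TEE = 1739 × 1.25 = 2173.75 kcal/day.
Required daily deficit = 1 × 7700 ÷ 7 = 1100 kcal/day.
Target intake = 2173.75 − 1100 = 1073.75 kcal/day.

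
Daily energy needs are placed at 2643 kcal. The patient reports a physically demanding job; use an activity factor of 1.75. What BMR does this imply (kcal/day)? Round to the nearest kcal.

1510 kcal/day

BMR = TEE ÷ activity factor = 2643 ÷ 1.75 = 1510.2857 kcal/day.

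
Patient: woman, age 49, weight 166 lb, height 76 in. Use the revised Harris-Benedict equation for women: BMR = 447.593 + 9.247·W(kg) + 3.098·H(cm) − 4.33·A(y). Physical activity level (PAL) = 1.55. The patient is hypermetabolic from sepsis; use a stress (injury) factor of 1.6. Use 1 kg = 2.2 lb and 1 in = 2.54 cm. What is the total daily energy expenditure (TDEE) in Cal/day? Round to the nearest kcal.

Convert to metric: weight = 166 ÷ 2.2 = 75.4545 kg; height = 76 × 2.54 = 193.04 cm.
Harris-Benedict: BMR = 447.593 + 9.247(75.4545) + 3.098(193.04) − 4.33(49) = 1531.1891 kcal/day.
TEE = BMR × activity factor = 1531.1891 × 1.55 = 2373.3431 kcal/day.
Apply stress factor: 2373.3431 × 1.6 = 3797.349 kcal/day.

3797 Cal/day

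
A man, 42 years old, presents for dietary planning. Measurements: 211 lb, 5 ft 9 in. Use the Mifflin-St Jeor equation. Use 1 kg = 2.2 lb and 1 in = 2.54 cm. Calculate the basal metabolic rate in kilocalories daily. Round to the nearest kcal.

Convert to metric: weight = 211 ÷ 2.2 = 95.9091 kg; height = (5×12 + 9) × 2.54 = 69 × 2.54 = 175.26 cm.
Mifflin-St Jeor (male): BMR = 10(95.9091) + 6.25(175.26) − 5(42) + 5 = 959.0909 + 1095.375 − 210 + 5 = 1849.4659 kcal/day.

1849 kilocalories daily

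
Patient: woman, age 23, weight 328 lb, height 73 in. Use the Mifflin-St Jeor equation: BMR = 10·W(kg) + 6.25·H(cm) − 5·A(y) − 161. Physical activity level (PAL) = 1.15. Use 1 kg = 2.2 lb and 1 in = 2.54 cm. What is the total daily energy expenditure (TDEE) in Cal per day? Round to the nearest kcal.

Convert to metric: weight = 328 ÷ 2.2 = 149.0909 kg; height = 73 × 2.54 = 185.42 cm.
Mifflin-St Jeor (female): BMR = 10(149.0909) + 6.25(185.42) − 5(23) − 161 = 1490.9091 + 1158.875 − 115 − 161 = 2373.7841 kcal/day.
TEE = BMR × activity factor = 2373.7841 × 1.15 = 2729.8517 kcal/day.

2730 Cal per day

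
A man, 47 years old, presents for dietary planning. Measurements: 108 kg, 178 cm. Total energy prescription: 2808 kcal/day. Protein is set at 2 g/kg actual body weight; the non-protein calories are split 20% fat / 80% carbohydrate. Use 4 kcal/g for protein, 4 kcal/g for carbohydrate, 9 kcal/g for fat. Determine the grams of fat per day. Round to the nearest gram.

Protein = 2 × 108 = 216 g → 216 × 4 = 864 kcal.
Non-protein calories = 2808 − 864 = 1944 kcal.
Fat: 20% × 1944 = 388.8 kcal; carbohydrate: 1555.2 kcal.
Fat: 388.8 kcal ÷ 9 kcal/g = 43.2 g.

43 g/day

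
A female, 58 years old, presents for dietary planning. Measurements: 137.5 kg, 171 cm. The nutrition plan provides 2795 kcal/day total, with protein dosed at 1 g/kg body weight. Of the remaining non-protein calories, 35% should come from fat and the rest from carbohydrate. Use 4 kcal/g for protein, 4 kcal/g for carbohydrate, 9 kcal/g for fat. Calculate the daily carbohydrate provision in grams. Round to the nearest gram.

365 g/day

Protein = 1 × 137.5 = 137.5 g → 137.5 × 4 = 550 kcal.
Non-protein calories = 2795 − 550 = 2245 kcal.
Fat: 35% × 2245 = 785.75 kcal; carbohydrate: 1459.25 kcal.
Carbohydrate: 1459.25 kcal ÷ 4 kcal/g = 364.8125 g.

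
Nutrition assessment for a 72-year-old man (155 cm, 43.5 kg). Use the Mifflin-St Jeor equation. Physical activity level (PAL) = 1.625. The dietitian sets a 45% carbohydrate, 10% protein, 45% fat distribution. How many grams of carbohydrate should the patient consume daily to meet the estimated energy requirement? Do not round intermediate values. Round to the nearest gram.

Mifflin-St Jeor (male): BMR = 10(43.5) + 6.25(155) − 5(72) + 5 = 435 + 968.75 − 360 + 5 = 1048.75 kcal/day.
TEE = 1048.75 × 1.625 = 1704.2188 kcal/day.
Carbohydrate energy = 45% × 1704.2188 = 766.8984 kcal.
Carbohydrate = 766.8984 ÷ 4 kcal/g = 191.7246 g.

192 g/day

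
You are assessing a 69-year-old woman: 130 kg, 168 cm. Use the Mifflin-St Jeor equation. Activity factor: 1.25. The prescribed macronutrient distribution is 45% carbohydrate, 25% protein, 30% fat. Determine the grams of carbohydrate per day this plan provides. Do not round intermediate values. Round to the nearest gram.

Mifflin-St Jeor (female): BMR = 10(130) + 6.25(168) − 5(69) − 161 = 1300 + 1050 − 345 − 161 = 1844 kcal/day.
TEE = 1844 × 1.25 = 2305 kcal/day.
Carbohydrate energy = 45% × 2305 = 1037.25 kcal.
Carbohydrate = 1037.25 ÷ 4 kcal/g = 259.3125 g.

259 g/day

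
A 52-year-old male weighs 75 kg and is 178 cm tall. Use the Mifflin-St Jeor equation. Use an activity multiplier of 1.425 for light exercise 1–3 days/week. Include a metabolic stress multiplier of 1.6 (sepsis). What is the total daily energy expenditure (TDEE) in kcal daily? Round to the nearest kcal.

3665 kcal daily

Mifflin-St Jeor (male): BMR = 10(75) + 6.25(178) − 5(52) + 5 = 750 + 1112.5 − 260 + 5 = 1607.5 kcal/day.
TEE = BMR × activity factor = 1607.5 × 1.425 = 2290.6875 kcal/day.
Apply stress factor: 2290.6875 × 1.6 = 3665.1 kcal/day.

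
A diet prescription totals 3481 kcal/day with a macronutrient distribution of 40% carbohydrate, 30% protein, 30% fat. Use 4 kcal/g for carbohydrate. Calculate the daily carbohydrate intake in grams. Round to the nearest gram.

348 g/day

Carbohydrate energy = 40% × 3481 = 1392.4 kcal.
At 4 kcal/g: 1392.4 ÷ 4 = 348.1 g.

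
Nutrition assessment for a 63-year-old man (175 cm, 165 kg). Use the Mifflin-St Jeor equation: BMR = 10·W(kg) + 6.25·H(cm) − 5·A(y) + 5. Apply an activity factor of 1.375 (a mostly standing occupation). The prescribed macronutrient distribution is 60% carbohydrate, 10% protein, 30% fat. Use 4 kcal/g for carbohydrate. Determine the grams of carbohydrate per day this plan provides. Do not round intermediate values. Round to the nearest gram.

502 g/day

Mifflin-St Jeor (male): BMR = 10(165) + 6.25(175) − 5(63) + 5 = 1650 + 1093.75 − 315 + 5 = 2433.75 kcal/day.
TEE = 2433.75 × 1.375 = 3346.4063 kcal/day.
Carbohydrate energy = 60% × 3346.4063 = 2007.8438 kcal.
Carbohydrate = 2007.8438 ÷ 4 kcal/g = 501.9609 g.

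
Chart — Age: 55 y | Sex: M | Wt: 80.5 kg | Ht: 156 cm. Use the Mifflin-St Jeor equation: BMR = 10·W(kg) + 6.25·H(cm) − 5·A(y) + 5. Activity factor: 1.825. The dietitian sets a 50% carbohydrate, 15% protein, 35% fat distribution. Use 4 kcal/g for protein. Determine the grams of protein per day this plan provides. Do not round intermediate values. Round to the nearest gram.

103 g/day

Mifflin-St Jeor (male): BMR = 10(80.5) + 6.25(156) − 5(55) + 5 = 805 + 975 − 275 + 5 = 1510 kcal/day.
TEE = 1510 × 1.825 = 2755.75 kcal/day.
Protein energy = 15% × 2755.75 = 413.3625 kcal.
Protein = 413.3625 ÷ 4 kcal/g = 103.3406 g.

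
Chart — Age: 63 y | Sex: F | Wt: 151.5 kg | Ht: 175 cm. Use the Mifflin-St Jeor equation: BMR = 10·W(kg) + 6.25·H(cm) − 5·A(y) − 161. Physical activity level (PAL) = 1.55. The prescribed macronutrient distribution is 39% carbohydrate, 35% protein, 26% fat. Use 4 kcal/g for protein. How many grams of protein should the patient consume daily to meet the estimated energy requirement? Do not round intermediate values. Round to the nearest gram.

289 g/day

Mifflin-St Jeor (female): BMR = 10(151.5) + 6.25(175) − 5(63) − 161 = 1515 + 1093.75 − 315 − 161 = 2132.75 kcal/day.
TEE = 2132.75 × 1.55 = 3305.7625 kcal/day.
Protein energy = 35% × 3305.7625 = 1157.0169 kcal.
Protein = 1157.0169 ÷ 4 kcal/g = 289.2542 g.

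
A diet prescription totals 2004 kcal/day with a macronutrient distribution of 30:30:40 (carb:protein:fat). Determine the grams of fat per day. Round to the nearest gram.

Fat energy = 40% × 2004 = 801.6 kcal.
At 9 kcal/g: 801.6 ÷ 9 = 89.0667 g.

89 g/day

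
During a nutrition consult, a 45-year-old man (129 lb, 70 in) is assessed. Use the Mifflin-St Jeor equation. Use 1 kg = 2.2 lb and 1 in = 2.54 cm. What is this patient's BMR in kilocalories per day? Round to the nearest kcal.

Convert to metric: weight = 129 ÷ 2.2 = 58.6364 kg; height = 70 × 2.54 = 177.8 cm.
Mifflin-St Jeor (male): BMR = 10(58.6364) + 6.25(177.8) − 5(45) + 5 = 586.3636 + 1111.25 − 225 + 5 = 1477.6136 kcal/day.

1478 kilocalories per day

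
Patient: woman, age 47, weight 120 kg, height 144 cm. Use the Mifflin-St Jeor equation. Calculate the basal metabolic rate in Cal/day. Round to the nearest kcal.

1704 Cal/day

Mifflin-St Jeor (female): BMR = 10(120) + 6.25(144) − 5(47) − 161 = 1200 + 900 − 235 − 161 = 1704 kcal/day.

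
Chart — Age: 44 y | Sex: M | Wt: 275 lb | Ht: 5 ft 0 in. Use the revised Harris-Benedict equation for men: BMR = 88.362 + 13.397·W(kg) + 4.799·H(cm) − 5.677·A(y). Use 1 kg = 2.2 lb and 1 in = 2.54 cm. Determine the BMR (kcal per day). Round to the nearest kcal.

Convert to metric: weight = 275 ÷ 2.2 = 125 kg; height = (5×12 + 0) × 2.54 = 60 × 2.54 = 152.4 cm.
Harris-Benedict: BMR = 88.362 + 13.397(125) + 4.799(152.4) − 5.677(44) = 2244.5666 kcal/day.

2245 kcal per day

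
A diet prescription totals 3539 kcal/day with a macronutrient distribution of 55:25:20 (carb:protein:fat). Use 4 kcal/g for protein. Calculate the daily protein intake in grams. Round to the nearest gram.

221 g/day

Protein energy = 25% × 3539 = 884.75 kcal.
At 4 kcal/g: 884.75 ÷ 4 = 221.1875 g.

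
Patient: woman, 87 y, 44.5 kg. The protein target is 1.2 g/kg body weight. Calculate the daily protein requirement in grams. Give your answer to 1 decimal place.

Protein = 1.2 g/kg × 44.5 kg = 53.4 g/day.

53.4 g/day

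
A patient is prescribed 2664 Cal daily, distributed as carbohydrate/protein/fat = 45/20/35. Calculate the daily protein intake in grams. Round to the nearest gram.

Protein energy = 20% × 2664 = 532.8 kcal.
At 4 kcal/g: 532.8 ÷ 4 = 133.2 g.

133 g/day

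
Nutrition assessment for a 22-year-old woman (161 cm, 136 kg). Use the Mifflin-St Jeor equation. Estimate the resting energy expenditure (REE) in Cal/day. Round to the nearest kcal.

Mifflin-St Jeor (female): BMR = 10(136) + 6.25(161) − 5(22) − 161 = 1360 + 1006.25 − 110 − 161 = 2095.25 kcal/day.

2095 Cal/day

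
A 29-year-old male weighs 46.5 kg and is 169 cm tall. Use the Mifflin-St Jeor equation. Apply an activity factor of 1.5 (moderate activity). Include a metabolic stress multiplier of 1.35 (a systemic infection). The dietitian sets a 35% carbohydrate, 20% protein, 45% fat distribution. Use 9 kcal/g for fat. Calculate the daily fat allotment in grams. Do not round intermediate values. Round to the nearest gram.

Mifflin-St Jeor (male): BMR = 10(46.5) + 6.25(169) − 5(29) + 5 = 465 + 1056.25 − 145 + 5 = 1381.25 kcal/day.
TEE = 1381.25 × 1.5 = 2071.875 kcal/day.
With stress factor 1.35: 2071.875 × 1.35 = 2797.0313 kcal/day.
Fat energy = 45% × 2797.0313 = 1258.6641 kcal.
Fat = 1258.6641 ÷ 9 kcal/g = 139.8516 g.

140 g/day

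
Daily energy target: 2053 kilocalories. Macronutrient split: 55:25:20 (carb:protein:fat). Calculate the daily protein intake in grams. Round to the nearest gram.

Protein energy = 25% × 2053 = 513.25 kcal.
At 4 kcal/g: 513.25 ÷ 4 = 128.3125 g.

128 g/day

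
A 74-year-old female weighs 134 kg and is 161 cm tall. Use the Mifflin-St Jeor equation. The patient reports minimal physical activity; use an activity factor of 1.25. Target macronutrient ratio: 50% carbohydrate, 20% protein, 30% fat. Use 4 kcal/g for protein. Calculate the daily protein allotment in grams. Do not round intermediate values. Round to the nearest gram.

Mifflin-St Jeor (female): BMR = 10(134) + 6.25(161) − 5(74) − 161 = 1340 + 1006.25 − 370 − 161 = 1815.25 kcal/day.
TEE = 1815.25 × 1.25 = 2269.0625 kcal/day.
Protein energy = 20% × 2269.0625 = 453.8125 kcal.
Protein = 453.8125 ÷ 4 kcal/g = 113.4531 g.

113 g/day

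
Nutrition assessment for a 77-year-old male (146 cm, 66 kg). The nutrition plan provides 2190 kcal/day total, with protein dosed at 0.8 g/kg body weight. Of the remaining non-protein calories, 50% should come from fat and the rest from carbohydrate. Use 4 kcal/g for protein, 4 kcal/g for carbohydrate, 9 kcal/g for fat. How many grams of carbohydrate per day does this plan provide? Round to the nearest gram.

247 g/day

Protein = 0.8 × 66 = 52.8 g → 52.8 × 4 = 211.2 kcal.
Non-protein calories = 2190 − 211.2 = 1978.8 kcal.
Fat: 50% × 1978.8 = 989.4 kcal; carbohydrate: 989.4 kcal.
Carbohydrate: 989.4 kcal ÷ 4 kcal/g = 247.35 g.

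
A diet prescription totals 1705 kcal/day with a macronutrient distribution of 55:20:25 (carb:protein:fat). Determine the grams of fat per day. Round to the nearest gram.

Fat energy = 25% × 1705 = 426.25 kcal.
At 9 kcal/g: 426.25 ÷ 9 = 47.3611 g.

47 g/day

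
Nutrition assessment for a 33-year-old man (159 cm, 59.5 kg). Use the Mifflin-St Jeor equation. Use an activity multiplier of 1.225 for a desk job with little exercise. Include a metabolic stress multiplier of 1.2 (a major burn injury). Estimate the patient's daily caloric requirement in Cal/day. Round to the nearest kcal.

Mifflin-St Jeor (male): BMR = 10(59.5) + 6.25(159) − 5(33) + 5 = 595 + 993.75 − 165 + 5 = 1428.75 kcal/day.
TEE = BMR × activity factor = 1428.75 × 1.225 = 1750.2188 kcal/day.
Apply stress factor: 1750.2188 × 1.2 = 2100.2625 kcal/day.

2100 Cal/day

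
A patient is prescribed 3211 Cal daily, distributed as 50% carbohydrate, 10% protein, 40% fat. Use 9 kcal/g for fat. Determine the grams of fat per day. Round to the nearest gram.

Fat energy = 40% × 3211 = 1284.4 kcal.
At 9 kcal/g: 1284.4 ÷ 9 = 142.7111 g.

143 g/day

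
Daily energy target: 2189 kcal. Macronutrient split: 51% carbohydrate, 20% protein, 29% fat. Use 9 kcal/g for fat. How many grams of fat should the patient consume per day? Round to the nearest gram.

Fat energy = 29% × 2189 = 634.81 kcal.
At 9 kcal/g: 634.81 ÷ 9 = 70.5344 g.

71 g/day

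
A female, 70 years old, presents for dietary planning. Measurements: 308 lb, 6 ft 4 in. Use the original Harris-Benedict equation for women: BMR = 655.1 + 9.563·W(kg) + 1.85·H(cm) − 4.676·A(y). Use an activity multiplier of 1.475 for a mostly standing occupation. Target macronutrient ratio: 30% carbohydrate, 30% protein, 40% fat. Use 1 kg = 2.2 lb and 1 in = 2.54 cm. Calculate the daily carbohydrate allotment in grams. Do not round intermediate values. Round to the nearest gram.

224 g/day

Convert to metric: weight = 308 ÷ 2.2 = 140 kg; height = (6×12 + 4) × 2.54 = 76 × 2.54 = 193.04 cm.
Harris-Benedict: BMR = 655.1 + 9.563(140) + 1.85(193.04) − 4.676(70) = 2023.724 kcal/day.
TEE = 2023.724 × 1.475 = 2984.9929 kcal/day.
Carbohydrate energy = 30% × 2984.9929 = 895.4979 kcal.
Carbohydrate = 895.4979 ÷ 4 kcal/g = 223.8745 g.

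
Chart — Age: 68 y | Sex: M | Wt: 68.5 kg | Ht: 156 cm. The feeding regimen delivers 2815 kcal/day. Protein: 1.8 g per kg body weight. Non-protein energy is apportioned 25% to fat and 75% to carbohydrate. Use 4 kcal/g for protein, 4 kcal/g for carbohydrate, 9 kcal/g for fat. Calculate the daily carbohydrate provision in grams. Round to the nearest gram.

Protein = 1.8 × 68.5 = 123.3 g → 123.3 × 4 = 493.2 kcal.
Non-protein calories = 2815 − 493.2 = 2321.8 kcal.
Fat: 25% × 2321.8 = 580.45 kcal; carbohydrate: 1741.35 kcal.
Carbohydrate: 1741.35 kcal ÷ 4 kcal/g = 435.3375 g.

435 g/day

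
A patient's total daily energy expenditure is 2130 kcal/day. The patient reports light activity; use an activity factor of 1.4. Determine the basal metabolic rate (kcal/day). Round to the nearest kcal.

BMR = TEE ÷ activity factor = 2130 ÷ 1.4 = 1521.4286 kcal/day.

1521 kcal/day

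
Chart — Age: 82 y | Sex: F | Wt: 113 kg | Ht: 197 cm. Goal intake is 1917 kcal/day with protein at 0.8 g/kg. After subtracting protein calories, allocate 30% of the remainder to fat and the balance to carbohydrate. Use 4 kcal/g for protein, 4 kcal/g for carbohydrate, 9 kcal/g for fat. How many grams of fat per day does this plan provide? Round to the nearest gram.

52 g/day

Protein = 0.8 × 113 = 90.4 g → 90.4 × 4 = 361.6 kcal.
Non-protein calories = 1917 − 361.6 = 1555.4 kcal.
Fat: 30% × 1555.4 = 466.62 kcal; carbohydrate: 1088.78 kcal.
Fat: 466.62 kcal ÷ 9 kcal/g = 51.8467 g.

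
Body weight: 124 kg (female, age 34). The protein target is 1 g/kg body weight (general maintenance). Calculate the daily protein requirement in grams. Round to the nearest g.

124 g/day

Protein = 1 g/kg × 124 kg = 124 g/day.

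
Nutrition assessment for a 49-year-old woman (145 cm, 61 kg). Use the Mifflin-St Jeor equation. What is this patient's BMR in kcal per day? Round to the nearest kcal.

Mifflin-St Jeor (female): BMR = 10(61) + 6.25(145) − 5(49) − 161 = 610 + 906.25 − 245 − 161 = 1110.25 kcal/day.

1110 kcal per day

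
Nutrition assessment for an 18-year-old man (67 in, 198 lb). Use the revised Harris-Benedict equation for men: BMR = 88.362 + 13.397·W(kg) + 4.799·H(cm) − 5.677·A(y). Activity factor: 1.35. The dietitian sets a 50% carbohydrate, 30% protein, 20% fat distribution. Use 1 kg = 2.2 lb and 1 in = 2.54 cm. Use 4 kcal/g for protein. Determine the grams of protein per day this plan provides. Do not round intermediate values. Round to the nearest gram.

203 g/day

Convert to metric: weight = 198 ÷ 2.2 = 90 kg; height = 67 × 2.54 = 170.18 cm.
Harris-Benedict: BMR = 88.362 + 13.397(90) + 4.799(170.18) − 5.677(18) = 2008.5998 kcal/day.
TEE = 2008.5998 × 1.35 = 2711.6098 kcal/day.
Protein energy = 30% × 2711.6098 = 813.4829 kcal.
Protein = 813.4829 ÷ 4 kcal/g = 203.3707 g.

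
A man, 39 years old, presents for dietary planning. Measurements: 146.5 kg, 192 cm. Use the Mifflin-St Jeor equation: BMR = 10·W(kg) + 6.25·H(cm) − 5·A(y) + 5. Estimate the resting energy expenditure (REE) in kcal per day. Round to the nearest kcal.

2475 kcal per day

Mifflin-St Jeor (male): BMR = 10(146.5) + 6.25(192) − 5(39) + 5 = 1465 + 1200 − 195 + 5 = 2475 kcal/day.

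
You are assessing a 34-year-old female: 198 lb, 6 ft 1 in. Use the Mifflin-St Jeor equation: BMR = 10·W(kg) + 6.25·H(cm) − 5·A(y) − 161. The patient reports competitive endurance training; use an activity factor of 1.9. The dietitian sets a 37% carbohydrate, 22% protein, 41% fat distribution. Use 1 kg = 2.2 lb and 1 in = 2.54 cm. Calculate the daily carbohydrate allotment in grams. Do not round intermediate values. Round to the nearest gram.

304 g/day

Convert to metric: weight = 198 ÷ 2.2 = 90 kg; height = (6×12 + 1) × 2.54 = 73 × 2.54 = 185.42 cm.
Mifflin-St Jeor (female): BMR = 10(90) + 6.25(185.42) − 5(34) − 161 = 900 + 1158.875 − 170 − 161 = 1727.875 kcal/day.
TEE = 1727.875 × 1.9 = 3282.9625 kcal/day.
Carbohydrate energy = 37% × 3282.9625 = 1214.6961 kcal.
Carbohydrate = 1214.6961 ÷ 4 kcal/g = 303.674 g.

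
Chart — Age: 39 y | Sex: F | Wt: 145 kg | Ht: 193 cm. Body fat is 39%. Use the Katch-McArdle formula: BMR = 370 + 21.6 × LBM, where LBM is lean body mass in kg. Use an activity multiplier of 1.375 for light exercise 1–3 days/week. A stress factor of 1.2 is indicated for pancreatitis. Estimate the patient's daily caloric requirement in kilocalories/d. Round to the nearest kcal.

3763 kilocalories/d

LBM = 145 × (1 − 0.39) = 88.45 kg. Katch-McArdle: BMR = 370 + 21.6 × 88.45 = 2280.52 kcal/day.
TEE = BMR × activity factor = 2280.52 × 1.375 = 3135.715 kcal/day.
Apply stress factor: 3135.715 × 1.2 = 3762.858 kcal/day.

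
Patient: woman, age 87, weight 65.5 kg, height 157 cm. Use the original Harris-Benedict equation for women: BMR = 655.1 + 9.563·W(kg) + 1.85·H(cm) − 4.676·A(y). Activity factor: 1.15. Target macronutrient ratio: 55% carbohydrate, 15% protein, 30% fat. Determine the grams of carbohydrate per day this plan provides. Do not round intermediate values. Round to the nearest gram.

Harris-Benedict: BMR = 655.1 + 9.563(65.5) + 1.85(157) − 4.676(87) = 1165.1145 kcal/day.
TEE = 1165.1145 × 1.15 = 1339.8817 kcal/day.
Carbohydrate energy = 55% × 1339.8817 = 736.9349 kcal.
Carbohydrate = 736.9349 ÷ 4 kcal/g = 184.2337 g.

184 g/day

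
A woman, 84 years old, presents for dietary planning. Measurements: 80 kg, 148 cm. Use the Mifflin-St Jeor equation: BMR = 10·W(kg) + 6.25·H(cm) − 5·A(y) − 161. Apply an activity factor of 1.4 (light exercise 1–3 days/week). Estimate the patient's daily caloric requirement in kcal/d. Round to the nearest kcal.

1602 kcal/d

Mifflin-St Jeor (female): BMR = 10(80) + 6.25(148) − 5(84) − 161 = 800 + 925 − 420 − 161 = 1144 kcal/day.
TEE = BMR × activity factor = 1144 × 1.4 = 1601.6 kcal/day.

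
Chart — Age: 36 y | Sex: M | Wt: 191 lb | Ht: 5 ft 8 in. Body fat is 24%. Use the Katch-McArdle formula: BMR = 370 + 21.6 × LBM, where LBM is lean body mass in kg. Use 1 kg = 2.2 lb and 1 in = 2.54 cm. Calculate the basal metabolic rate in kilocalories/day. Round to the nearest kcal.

Convert to metric: weight = 191 ÷ 2.2 = 86.8182 kg; height = (5×12 + 8) × 2.54 = 68 × 2.54 = 172.72 cm.
LBM = 86.8182 × (1 − 0.24) = 65.9818 kg. Katch-McArdle: BMR = 370 + 21.6 × 65.9818 = 1795.2073 kcal/day.

1795 kilocalories/day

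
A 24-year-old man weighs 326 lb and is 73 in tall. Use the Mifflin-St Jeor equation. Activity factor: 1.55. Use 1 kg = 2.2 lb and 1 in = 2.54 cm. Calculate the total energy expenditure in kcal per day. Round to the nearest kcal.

3915 kcal per day

Convert to metric: weight = 326 ÷ 2.2 = 148.1818 kg; height = 73 × 2.54 = 185.42 cm.
Mifflin-St Jeor (male): BMR = 10(148.1818) + 6.25(185.42) − 5(24) + 5 = 1481.8182 + 1158.875 − 120 + 5 = 2525.6932 kcal/day.
TEE = BMR × activity factor = 2525.6932 × 1.55 = 3914.8244 kcal/day.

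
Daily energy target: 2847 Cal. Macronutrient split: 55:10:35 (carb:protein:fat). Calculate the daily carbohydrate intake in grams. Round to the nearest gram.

391 g/day

Carbohydrate energy = 55% × 2847 = 1565.85 kcal.
At 4 kcal/g: 1565.85 ÷ 4 = 391.4625 g.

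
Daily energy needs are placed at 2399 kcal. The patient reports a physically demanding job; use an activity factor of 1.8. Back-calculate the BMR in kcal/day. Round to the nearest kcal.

1333 kcal/day

BMR = TEE ÷ activity factor = 2399 ÷ 1.8 = 1332.7778 kcal/day.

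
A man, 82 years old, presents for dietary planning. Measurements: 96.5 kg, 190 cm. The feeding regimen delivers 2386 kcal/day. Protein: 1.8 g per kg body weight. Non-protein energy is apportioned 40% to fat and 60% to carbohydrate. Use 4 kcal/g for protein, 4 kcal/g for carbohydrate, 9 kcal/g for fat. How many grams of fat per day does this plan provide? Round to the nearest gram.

75 g/day

Protein = 1.8 × 96.5 = 173.7 g → 173.7 × 4 = 694.8 kcal.
Non-protein calories = 2386 − 694.8 = 1691.2 kcal.
Fat: 40% × 1691.2 = 676.48 kcal; carbohydrate: 1014.72 kcal.
Fat: 676.48 kcal ÷ 9 kcal/g = 75.1644 g.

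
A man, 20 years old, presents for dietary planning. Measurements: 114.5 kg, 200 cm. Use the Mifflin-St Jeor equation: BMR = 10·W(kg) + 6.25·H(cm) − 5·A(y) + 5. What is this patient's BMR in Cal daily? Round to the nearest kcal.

2300 Cal daily

Mifflin-St Jeor (male): BMR = 10(114.5) + 6.25(200) − 5(20) + 5 = 1145 + 1250 − 100 + 5 = 2300 kcal/day.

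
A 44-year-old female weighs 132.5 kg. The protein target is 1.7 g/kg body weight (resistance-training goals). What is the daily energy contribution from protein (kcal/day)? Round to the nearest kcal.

Protein = 1.7 g/kg × 132.5 kg = 225.25 g/day.
Protein energy = 225.25 g × 4 kcal/g = 901 kcal/day.

901 kcal/day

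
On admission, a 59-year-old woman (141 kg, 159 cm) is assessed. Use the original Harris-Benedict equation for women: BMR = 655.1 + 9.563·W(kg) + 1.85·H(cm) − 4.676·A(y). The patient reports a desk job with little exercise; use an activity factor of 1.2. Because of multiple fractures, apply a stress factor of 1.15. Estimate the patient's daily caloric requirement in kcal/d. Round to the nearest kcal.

Harris-Benedict: BMR = 655.1 + 9.563(141) + 1.85(159) − 4.676(59) = 2021.749 kcal/day.
TEE = BMR × activity factor = 2021.749 × 1.2 = 2426.0988 kcal/day.
Apply stress factor: 2426.0988 × 1.15 = 2790.0136 kcal/day.

2790 kcal/d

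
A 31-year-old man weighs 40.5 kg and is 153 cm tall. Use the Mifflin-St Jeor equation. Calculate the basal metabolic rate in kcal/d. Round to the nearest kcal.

1211 kcal/d

Mifflin-St Jeor (male): BMR = 10(40.5) + 6.25(153) − 5(31) + 5 = 405 + 956.25 − 155 + 5 = 1211.25 kcal/day.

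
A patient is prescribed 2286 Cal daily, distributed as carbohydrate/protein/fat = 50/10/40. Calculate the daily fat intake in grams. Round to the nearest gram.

102 g/day

Fat energy = 40% × 2286 = 914.4 kcal.
At 9 kcal/g: 914.4 ÷ 9 = 101.6 g.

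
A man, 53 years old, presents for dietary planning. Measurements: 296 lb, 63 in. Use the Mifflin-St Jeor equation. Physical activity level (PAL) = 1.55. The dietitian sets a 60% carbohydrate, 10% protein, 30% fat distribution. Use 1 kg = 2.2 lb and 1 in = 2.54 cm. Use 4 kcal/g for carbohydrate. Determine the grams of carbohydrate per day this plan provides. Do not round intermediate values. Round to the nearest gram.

Convert to metric: weight = 296 ÷ 2.2 = 134.5455 kg; height = 63 × 2.54 = 160.02 cm.
Mifflin-St Jeor (male): BMR = 10(134.5455) + 6.25(160.02) − 5(53) + 5 = 1345.4545 + 1000.125 − 265 + 5 = 2085.5795 kcal/day.
TEE = 2085.5795 × 1.55 = 3232.6483 kcal/day.
Carbohydrate energy = 60% × 3232.6483 = 1939.589 kcal.
Carbohydrate = 1939.589 ÷ 4 kcal/g = 484.8972 g.

485 g/day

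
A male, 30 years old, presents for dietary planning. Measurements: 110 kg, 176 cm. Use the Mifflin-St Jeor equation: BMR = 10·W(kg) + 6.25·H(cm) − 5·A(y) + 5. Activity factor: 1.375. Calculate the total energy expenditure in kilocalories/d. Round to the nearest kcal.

Mifflin-St Jeor (male): BMR = 10(110) + 6.25(176) − 5(30) + 5 = 1100 + 1100 − 150 + 5 = 2055 kcal/day.
TEE = BMR × activity factor = 2055 × 1.375 = 2825.625 kcal/day.

2826 kilocalories/d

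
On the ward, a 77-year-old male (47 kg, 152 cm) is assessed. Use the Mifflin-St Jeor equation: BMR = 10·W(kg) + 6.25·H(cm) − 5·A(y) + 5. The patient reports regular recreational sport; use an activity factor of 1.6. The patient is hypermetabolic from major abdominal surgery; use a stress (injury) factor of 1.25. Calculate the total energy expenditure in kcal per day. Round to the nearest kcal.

Mifflin-St Jeor (male): BMR = 10(47) + 6.25(152) − 5(77) + 5 = 470 + 950 − 385 + 5 = 1040 kcal/day.
TEE = BMR × activity factor = 1040 × 1.6 = 1664 kcal/day.
Apply stress factor: 1664 × 1.25 = 2080 kcal/day.

2080 kcal per day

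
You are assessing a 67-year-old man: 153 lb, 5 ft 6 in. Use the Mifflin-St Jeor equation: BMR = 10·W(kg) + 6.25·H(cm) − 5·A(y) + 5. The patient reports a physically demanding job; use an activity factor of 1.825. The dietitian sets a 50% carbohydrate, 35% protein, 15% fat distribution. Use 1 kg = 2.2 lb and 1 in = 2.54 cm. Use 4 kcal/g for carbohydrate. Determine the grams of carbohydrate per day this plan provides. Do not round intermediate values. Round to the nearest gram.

Convert to metric: weight = 153 ÷ 2.2 = 69.5455 kg; height = (5×12 + 6) × 2.54 = 66 × 2.54 = 167.64 cm.
Mifflin-St Jeor (male): BMR = 10(69.5455) + 6.25(167.64) − 5(67) + 5 = 695.4545 + 1047.75 − 335 + 5 = 1413.2045 kcal/day.
TEE = 1413.2045 × 1.825 = 2579.0983 kcal/day.
Carbohydrate energy = 50% × 2579.0983 = 1289.5491 kcal.
Carbohydrate = 1289.5491 ÷ 4 kcal/g = 322.3873 g.

322 g/day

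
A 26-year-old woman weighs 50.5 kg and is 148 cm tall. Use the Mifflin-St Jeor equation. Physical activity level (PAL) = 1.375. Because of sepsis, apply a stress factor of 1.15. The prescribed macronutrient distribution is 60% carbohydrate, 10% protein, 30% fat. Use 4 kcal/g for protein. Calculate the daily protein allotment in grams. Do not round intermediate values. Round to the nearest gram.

45 g/day

Mifflin-St Jeor (female): BMR = 10(50.5) + 6.25(148) − 5(26) − 161 = 505 + 925 − 130 − 161 = 1139 kcal/day.
TEE = 1139 × 1.375 = 1566.125 kcal/day.
With stress factor 1.15: 1566.125 × 1.15 = 1801.0438 kcal/day.
Protein energy = 10% × 1801.0438 = 180.1044 kcal.
Protein = 180.1044 ÷ 4 kcal/g = 45.0261 g.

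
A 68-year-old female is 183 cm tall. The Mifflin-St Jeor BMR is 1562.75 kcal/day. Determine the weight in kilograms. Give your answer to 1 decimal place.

1562.75 = 10·W + 6.25(183) − 5(68) − 161
10·W = 1562.75 − 642.75 = 920, so W = 92 kg.

92.0 kg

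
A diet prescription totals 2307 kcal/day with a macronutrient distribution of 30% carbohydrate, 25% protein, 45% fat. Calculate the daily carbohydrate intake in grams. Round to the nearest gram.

173 g/day

Carbohydrate energy = 30% × 2307 = 692.1 kcal.
At 4 kcal/g: 692.1 ÷ 4 = 173.025 g.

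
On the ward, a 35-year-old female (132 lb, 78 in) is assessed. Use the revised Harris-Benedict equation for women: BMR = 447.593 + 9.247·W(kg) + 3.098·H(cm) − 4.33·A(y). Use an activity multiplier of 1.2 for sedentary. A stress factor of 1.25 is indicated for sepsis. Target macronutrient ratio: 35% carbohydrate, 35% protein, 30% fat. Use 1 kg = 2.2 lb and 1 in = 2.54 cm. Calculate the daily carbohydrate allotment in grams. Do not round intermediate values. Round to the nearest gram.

192 g/day

Convert to metric: weight = 132 ÷ 2.2 = 60 kg; height = 78 × 2.54 = 198.12 cm.
Harris-Benedict: BMR = 447.593 + 9.247(60) + 3.098(198.12) − 4.33(35) = 1464.6388 kcal/day.
TEE = 1464.6388 × 1.2 = 1757.5665 kcal/day.
With stress factor 1.25: 1757.5665 × 1.25 = 2196.9581 kcal/day.
Carbohydrate energy = 35% × 2196.9581 = 768.9353 kcal.
Carbohydrate = 768.9353 ÷ 4 kcal/g = 192.2338 g.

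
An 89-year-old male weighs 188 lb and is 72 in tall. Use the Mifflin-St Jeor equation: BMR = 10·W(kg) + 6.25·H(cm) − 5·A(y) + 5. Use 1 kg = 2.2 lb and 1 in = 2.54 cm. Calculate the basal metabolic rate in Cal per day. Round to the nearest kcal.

1558 Cal per day

Convert to metric: weight = 188 ÷ 2.2 = 85.4545 kg; height = 72 × 2.54 = 182.88 cm.
Mifflin-St Jeor (male): BMR = 10(85.4545) + 6.25(182.88) − 5(89) + 5 = 854.5455 + 1143 − 445 + 5 = 1557.5455 kcal/day.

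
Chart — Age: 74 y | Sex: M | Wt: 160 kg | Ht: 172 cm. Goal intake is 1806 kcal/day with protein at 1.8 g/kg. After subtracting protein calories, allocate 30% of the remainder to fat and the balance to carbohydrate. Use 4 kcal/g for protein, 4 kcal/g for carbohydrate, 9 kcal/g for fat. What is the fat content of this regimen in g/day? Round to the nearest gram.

22 g/day

Protein = 1.8 × 160 = 288 g → 288 × 4 = 1152 kcal.
Non-protein calories = 1806 − 1152 = 654 kcal.
Fat: 30% × 654 = 196.2 kcal; carbohydrate: 457.8 kcal.
Fat: 196.2 kcal ÷ 9 kcal/g = 21.8 g.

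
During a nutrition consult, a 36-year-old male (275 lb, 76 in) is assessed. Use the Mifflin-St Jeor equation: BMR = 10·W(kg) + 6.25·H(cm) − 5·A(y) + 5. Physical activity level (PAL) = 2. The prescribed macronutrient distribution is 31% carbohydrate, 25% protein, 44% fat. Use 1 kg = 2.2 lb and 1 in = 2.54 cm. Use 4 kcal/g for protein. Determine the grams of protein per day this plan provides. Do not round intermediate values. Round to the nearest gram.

Convert to metric: weight = 275 ÷ 2.2 = 125 kg; height = 76 × 2.54 = 193.04 cm.
Mifflin-St Jeor (male): BMR = 10(125) + 6.25(193.04) − 5(36) + 5 = 1250 + 1206.5 − 180 + 5 = 2281.5 kcal/day.
TEE = 2281.5 × 2 = 4563 kcal/day.
Protein energy = 25% × 4563 = 1140.75 kcal.
Protein = 1140.75 ÷ 4 kcal/g = 285.1875 g.

285 g/day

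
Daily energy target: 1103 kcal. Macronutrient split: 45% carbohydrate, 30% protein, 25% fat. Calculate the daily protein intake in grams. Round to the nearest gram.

83 g/day

Protein energy = 30% × 1103 = 330.9 kcal.
At 4 kcal/g: 330.9 ÷ 4 = 82.725 g.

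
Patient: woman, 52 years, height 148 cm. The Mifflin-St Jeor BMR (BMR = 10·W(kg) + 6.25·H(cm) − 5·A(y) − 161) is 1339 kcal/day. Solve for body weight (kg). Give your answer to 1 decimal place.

83.5 kg

1339 = 10·W + 6.25(148) − 5(52) − 161
10·W = 1339 − 504 = 835, so W = 83.5 kg.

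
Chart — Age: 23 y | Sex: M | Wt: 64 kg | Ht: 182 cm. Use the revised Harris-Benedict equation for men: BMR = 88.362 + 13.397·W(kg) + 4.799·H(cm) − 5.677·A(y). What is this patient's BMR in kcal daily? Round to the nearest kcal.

Harris-Benedict: BMR = 88.362 + 13.397(64) + 4.799(182) − 5.677(23) = 1688.617 kcal/day.

1689 kcal daily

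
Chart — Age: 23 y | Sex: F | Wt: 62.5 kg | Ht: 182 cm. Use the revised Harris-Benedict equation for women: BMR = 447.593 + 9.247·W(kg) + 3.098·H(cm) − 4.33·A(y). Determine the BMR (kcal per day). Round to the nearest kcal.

1490 kcal per day

Harris-Benedict: BMR = 447.593 + 9.247(62.5) + 3.098(182) − 4.33(23) = 1489.7765 kcal/day.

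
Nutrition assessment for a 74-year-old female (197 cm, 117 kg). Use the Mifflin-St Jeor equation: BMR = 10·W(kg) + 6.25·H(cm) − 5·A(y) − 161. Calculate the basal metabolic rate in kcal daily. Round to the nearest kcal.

1870 kcal daily

Mifflin-St Jeor (female): BMR = 10(117) + 6.25(197) − 5(74) − 161 = 1170 + 1231.25 − 370 − 161 = 1870.25 kcal/day.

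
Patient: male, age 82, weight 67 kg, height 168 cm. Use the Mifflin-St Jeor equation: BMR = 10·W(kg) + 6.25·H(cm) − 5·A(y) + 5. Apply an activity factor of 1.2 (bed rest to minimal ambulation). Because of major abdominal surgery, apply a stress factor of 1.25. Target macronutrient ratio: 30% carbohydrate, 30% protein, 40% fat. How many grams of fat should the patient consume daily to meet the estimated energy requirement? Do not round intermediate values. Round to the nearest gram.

Mifflin-St Jeor (male): BMR = 10(67) + 6.25(168) − 5(82) + 5 = 670 + 1050 − 410 + 5 = 1315 kcal/day.
TEE = 1315 × 1.2 = 1578 kcal/day.
With stress factor 1.25: 1578 × 1.25 = 1972.5 kcal/day.
Fat energy = 40% × 1972.5 = 789 kcal.
Fat = 789 ÷ 9 kcal/g = 87.6667 g.

88 g/day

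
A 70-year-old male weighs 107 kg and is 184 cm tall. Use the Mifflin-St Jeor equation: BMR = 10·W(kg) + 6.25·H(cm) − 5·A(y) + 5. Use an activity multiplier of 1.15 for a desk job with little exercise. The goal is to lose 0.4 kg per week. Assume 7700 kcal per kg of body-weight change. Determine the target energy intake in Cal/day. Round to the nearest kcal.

1716 Cal/day

Mifflin-St Jeor (male): BMR = 10(107) + 6.25(184) − 5(70) + 5 = 1070 + 1150 − 350 + 5 = 1875 kcal/day.
TEE = 1875 × 1.15 = 2156.25 kcal/day.
Required daily deficit = 0.4 × 7700 ÷ 7 = 440 kcal/day.
Target intake = 2156.25 − 440 = 1716.25 kcal/day.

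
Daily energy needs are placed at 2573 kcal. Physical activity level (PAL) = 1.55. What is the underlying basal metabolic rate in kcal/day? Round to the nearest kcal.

BMR = TEE ÷ activity factor = 2573 ÷ 1.55 = 1660 kcal/day.

1660 kcal/day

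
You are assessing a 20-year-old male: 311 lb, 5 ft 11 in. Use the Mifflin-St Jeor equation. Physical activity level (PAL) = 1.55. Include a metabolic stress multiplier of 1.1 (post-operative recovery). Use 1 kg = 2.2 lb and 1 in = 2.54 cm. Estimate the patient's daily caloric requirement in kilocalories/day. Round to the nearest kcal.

4170 kilocalories/day

Convert to metric: weight = 311 ÷ 2.2 = 141.3636 kg; height = (5×12 + 11) × 2.54 = 71 × 2.54 = 180.34 cm.
Mifflin-St Jeor (male): BMR = 10(141.3636) + 6.25(180.34) − 5(20) + 5 = 1413.6364 + 1127.125 − 100 + 5 = 2445.7614 kcal/day.
TEE = BMR × activity factor = 2445.7614 × 1.55 = 3790.9301 kcal/day.
Apply stress factor: 3790.9301 × 1.1 = 4170.0231 kcal/day.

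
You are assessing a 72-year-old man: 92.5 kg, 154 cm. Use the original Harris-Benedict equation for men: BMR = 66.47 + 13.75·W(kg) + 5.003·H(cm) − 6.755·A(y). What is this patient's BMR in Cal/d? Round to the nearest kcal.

1622 Cal/d

Harris-Benedict: BMR = 66.47 + 13.75(92.5) + 5.003(154) − 6.755(72) = 1622.447 kcal/day.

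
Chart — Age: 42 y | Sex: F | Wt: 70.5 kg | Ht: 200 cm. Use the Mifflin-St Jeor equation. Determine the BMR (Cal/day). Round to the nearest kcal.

Mifflin-St Jeor (female): BMR = 10(70.5) + 6.25(200) − 5(42) − 161 = 705 + 1250 − 210 − 161 = 1584 kcal/day.

1584 Cal/day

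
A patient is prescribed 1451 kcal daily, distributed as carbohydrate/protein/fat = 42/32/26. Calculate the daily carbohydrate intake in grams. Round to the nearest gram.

Carbohydrate energy = 42% × 1451 = 609.42 kcal.
At 4 kcal/g: 609.42 ÷ 4 = 152.355 g.

152 g/day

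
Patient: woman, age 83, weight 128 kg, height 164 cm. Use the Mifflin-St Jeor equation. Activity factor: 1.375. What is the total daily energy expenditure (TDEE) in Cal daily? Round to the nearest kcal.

Mifflin-St Jeor (female): BMR = 10(128) + 6.25(164) − 5(83) − 161 = 1280 + 1025 − 415 − 161 = 1729 kcal/day.
TEE = BMR × activity factor = 1729 × 1.375 = 2377.375 kcal/day.

2377 Cal daily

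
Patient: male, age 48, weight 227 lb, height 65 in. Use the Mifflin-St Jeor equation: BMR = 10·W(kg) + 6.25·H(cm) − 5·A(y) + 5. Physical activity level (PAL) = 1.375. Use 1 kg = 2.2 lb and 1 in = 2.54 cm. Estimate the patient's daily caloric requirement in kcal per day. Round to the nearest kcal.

2514 kcal per day

Convert to metric: weight = 227 ÷ 2.2 = 103.1818 kg; height = 65 × 2.54 = 165.1 cm.
Mifflin-St Jeor (male): BMR = 10(103.1818) + 6.25(165.1) − 5(48) + 5 = 1031.8182 + 1031.875 − 240 + 5 = 1828.6932 kcal/day.
TEE = BMR × activity factor = 1828.6932 × 1.375 = 2514.4531 kcal/day.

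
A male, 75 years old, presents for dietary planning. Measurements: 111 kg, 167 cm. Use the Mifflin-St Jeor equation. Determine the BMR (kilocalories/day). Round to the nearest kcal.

Mifflin-St Jeor (male): BMR = 10(111) + 6.25(167) − 5(75) + 5 = 1110 + 1043.75 − 375 + 5 = 1783.75 kcal/day.

1784 kilocalories/day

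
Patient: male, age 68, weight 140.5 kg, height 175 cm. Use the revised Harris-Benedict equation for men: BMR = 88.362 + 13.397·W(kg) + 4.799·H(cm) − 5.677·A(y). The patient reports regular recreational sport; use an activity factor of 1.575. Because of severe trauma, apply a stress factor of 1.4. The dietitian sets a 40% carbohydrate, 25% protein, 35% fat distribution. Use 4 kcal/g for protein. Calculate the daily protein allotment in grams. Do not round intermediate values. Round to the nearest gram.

334 g/day

Harris-Benedict: BMR = 88.362 + 13.397(140.5) + 4.799(175) − 5.677(68) = 2424.4295 kcal/day.
TEE = 2424.4295 × 1.575 = 3818.4765 kcal/day.
With stress factor 1.4: 3818.4765 × 1.4 = 5345.867 kcal/day.
Protein energy = 25% × 5345.867 = 1336.4668 kcal.
Protein = 1336.4668 ÷ 4 kcal/g = 334.1167 g.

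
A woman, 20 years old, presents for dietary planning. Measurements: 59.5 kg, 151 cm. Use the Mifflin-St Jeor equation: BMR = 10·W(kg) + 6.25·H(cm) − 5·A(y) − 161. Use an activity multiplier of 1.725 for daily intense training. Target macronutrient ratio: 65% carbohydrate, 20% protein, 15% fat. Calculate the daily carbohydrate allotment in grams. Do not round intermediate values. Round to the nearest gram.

Mifflin-St Jeor (female): BMR = 10(59.5) + 6.25(151) − 5(20) − 161 = 595 + 943.75 − 100 − 161 = 1277.75 kcal/day.
TEE = 1277.75 × 1.725 = 2204.1188 kcal/day.
Carbohydrate energy = 65% × 2204.1188 = 1432.6772 kcal.
Carbohydrate = 1432.6772 ÷ 4 kcal/g = 358.1693 g.

358 g/day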